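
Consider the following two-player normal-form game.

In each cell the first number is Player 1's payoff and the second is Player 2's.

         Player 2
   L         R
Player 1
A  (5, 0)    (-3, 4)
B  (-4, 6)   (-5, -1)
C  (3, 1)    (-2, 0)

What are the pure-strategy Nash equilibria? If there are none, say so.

Mark each player's best response to every combination of opponents' strategies; a profile where every player is best-responding is a pure Nash equilibrium.
Player 1 against L: payoffs 5, -4, 3 → best response A.
Player 1 against R: payoffs -3, -5, -2 → best response C.
Player 2 against A: payoffs 0, 4 → best response R.
Player 2 against B: payoffs 6, -1 → best response L.
Player 2 against C: payoffs 1, 0 → best response L.
No profile is a mutual best response for all players.

none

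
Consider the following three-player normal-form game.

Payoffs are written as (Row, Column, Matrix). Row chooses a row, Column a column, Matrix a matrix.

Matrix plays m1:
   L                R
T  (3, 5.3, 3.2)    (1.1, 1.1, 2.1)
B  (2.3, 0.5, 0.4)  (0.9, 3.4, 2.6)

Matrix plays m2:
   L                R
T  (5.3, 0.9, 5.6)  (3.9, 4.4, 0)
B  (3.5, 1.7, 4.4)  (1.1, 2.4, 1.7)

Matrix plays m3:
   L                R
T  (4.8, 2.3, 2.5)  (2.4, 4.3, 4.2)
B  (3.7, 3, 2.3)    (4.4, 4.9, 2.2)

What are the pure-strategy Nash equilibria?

Row against (L, m1): payoffs 3, 2.3 → best response T.
Row against (L, m2): payoffs 5.3, 3.5 → best response T.
Row against (L, m3): payoffs 4.8, 3.7 → best response T.
Row against (R, m1): payoffs 1.1, 0.9 → best response T.
Row against (R, m2): payoffs 3.9, 1.1 → best response T.
Row against (R, m3): payoffs 2.4, 4.4 → best response B.
Column against (T, m1): payoffs 5.3, 1.1 → best response L.
Column against (T, m2): payoffs 0.9, 4.4 → best response R.
Column against (T, m3): payoffs 2.3, 4.3 → best response R.
Column against (B, m1): payoffs 0.5, 3.4 → best response R.
Column against (B, m2): payoffs 1.7, 2.4 → best response R.
Column against (B, m3): payoffs 3, 4.9 → best response R.
Matrix against (T, L): payoffs 3.2, 5.6, 2.5 → best response m2.
Matrix against (T, R): payoffs 2.1, 0, 4.2 → best response m3.
Matrix against (B, L): payoffs 0.4, 4.4, 2.3 → best response m2.
Matrix against (B, R): payoffs 2.6, 1.7, 2.2 → best response m1.
No profile is a mutual best response for all players.

none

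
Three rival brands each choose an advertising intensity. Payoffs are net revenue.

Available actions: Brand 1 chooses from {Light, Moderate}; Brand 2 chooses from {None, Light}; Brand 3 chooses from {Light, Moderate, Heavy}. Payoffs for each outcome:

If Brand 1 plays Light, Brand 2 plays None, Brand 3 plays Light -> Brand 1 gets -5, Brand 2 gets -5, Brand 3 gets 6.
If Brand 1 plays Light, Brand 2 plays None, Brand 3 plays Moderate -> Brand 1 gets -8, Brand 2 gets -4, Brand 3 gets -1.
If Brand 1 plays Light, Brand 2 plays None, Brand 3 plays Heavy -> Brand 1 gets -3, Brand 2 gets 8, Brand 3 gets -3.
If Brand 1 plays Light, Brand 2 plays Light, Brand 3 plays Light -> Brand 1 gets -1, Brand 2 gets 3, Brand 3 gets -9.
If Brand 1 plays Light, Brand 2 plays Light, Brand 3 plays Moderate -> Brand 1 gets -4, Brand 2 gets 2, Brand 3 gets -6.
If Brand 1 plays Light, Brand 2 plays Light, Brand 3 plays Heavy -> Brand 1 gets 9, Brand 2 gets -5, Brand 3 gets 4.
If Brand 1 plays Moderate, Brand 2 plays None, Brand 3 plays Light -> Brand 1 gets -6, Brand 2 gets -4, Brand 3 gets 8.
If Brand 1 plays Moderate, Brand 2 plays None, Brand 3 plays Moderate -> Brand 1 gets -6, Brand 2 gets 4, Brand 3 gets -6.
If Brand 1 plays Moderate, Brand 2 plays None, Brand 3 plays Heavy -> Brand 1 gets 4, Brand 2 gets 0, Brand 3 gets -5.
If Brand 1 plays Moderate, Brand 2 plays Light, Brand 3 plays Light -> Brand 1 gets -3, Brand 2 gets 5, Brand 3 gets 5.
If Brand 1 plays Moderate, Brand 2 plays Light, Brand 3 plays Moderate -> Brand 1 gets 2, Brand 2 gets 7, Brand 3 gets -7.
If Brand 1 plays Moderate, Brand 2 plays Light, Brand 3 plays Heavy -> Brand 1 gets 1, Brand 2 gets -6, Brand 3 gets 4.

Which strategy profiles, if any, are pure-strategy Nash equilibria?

Mark each player's best response to every combination of opponents' strategies; a profile where every player is best-responding is a pure Nash equilibrium.
Brand 1 against (None, Light): payoffs -5, -6 → best response Light.
Brand 1 against (None, Moderate): payoffs -8, -6 → best response Moderate.
Brand 1 against (None, Heavy): payoffs -3, 4 → best response Moderate.
Brand 1 against (Light, Light): payoffs -1, -3 → best response Light.
Brand 1 against (Light, Moderate): payoffs -4, 2 → best response Moderate.
Brand 1 against (Light, Heavy): payoffs 9, 1 → best response Light.
Brand 2 against (Light, Light): payoffs -5, 3 → best response Light.
Brand 2 against (Light, Moderate): payoffs -4, 2 → best response Light.
Brand 2 against (Light, Heavy): payoffs 8, -5 → best response None.
Brand 2 against (Moderate, Light): payoffs -4, 5 → best response Light.
Brand 2 against (Moderate, Moderate): payoffs 4, 7 → best response Light.
Brand 2 against (Moderate, Heavy): payoffs 0, -6 → best response None.
Brand 3 against (Light, None): payoffs 6, -1, -3 → best response Light.
Brand 3 against (Light, Light): payoffs -9, -6, 4 → best response Heavy.
Brand 3 against (Moderate, None): payoffs 8, -6, -5 → best response Light.
Brand 3 against (Moderate, Light): payoffs 5, -7, 4 → best response Light.
No profile is a mutual best response for all players.

No pure-strategy Nash equilibrium.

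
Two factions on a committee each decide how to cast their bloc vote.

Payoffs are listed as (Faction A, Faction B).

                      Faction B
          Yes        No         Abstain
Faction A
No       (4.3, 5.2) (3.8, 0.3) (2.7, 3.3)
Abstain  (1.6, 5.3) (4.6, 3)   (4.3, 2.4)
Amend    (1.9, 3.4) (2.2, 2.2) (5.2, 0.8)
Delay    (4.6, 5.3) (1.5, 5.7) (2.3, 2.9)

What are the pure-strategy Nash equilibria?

There is no pure-strategy Nash equilibrium.

(No, Yes): Faction A can switch to Delay (4.3 → 4.6). Not NE.
(No, No): Faction A can switch to Abstain (3.8 → 4.6). Not NE.
(No, Abstain): Faction A can switch to Abstain (2.7 → 4.3). Not NE.
(Abstain, Yes): Faction A can switch to No (1.6 → 4.3). Not NE.
(Abstain, No): Faction B can switch to Yes (3 → 5.3). Not NE.
(Abstain, Abstain): Faction A can switch to Amend (4.3 → 5.2). Not NE.
(The remaining 6 profiles each have a profitable deviation by the same check.)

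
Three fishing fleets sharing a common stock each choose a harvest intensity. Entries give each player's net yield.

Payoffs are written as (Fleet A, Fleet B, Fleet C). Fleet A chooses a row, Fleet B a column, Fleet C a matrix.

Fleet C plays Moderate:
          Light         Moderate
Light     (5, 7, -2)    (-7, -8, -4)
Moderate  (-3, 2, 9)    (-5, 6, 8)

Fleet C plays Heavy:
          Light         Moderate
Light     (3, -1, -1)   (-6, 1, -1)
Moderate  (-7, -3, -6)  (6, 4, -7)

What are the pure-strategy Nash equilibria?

Pure NE: (Moderate, Moderate, Moderate)

(Light, Light, Moderate): Fleet C can switch to Heavy (-2 → -1). Not NE.
(Light, Light, Heavy): Fleet B can switch to Moderate (-1 → 1). Not NE.
(Light, Moderate, Moderate): Fleet A can switch to Moderate (-7 → -5). Not NE.
(Light, Moderate, Heavy): Fleet A can switch to Moderate (-6 → 6). Not NE.
(Moderate, Light, Moderate): Fleet A can switch to Light (-3 → 5). Not NE.
(Moderate, Light, Heavy): Fleet A can switch to Light (-7 → 3). Not NE.
(Moderate, Moderate, Moderate): Fleet A gets -5, best alternative -7; Fleet B gets 6, best alternative 2; Fleet C gets 8, best alternative -7. No profitable deviation — NE.
(Moderate, Moderate, Heavy): Fleet C can switch to Moderate (-7 → 8). Not NE.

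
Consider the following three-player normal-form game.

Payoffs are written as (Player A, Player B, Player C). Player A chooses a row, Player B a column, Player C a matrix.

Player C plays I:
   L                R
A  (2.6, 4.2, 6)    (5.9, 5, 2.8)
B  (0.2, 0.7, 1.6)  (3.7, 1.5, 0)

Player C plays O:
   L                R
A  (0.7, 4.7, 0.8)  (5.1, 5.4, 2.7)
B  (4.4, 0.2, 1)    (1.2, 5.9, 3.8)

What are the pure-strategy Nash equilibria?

For each strategy profile, look for a profitable unilateral deviation.
(A, L, I): Player B can switch to R (4.2 → 5). Not NE.
(A, L, O): Player A can switch to B (0.7 → 4.4). Not NE.
(A, R, I): Player A gets 5.9, best alternative 3.7; Player B gets 5, best alternative 4.2; Player C gets 2.8, best alternative 2.7. No profitable deviation — NE.
(A, R, O): Player C can switch to I (2.7 → 2.8). Not NE.
(B, L, I): Player A can switch to A (0.2 → 2.6). Not NE.
(B, L, O): Player B can switch to R (0.2 → 5.9). Not NE.
(B, R, I): Player A can switch to A (3.7 → 5.9). Not NE.
(B, R, O): Player A can switch to A (1.2 → 5.1). Not NE.

The unique pure-strategy Nash equilibrium is (A, R, I).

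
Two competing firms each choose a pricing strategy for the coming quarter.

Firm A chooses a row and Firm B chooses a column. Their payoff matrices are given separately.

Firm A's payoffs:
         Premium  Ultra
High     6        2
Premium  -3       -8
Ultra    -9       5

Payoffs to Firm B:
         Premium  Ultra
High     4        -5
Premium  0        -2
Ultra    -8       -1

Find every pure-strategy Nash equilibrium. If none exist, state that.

The pure Nash equilibria are (High, Premium) and (Ultra, Ultra).

(High, Premium): Firm A gets 6, best alternative -3; Firm B gets 4, best alternative -5. No profitable deviation — NE.
(High, Ultra): Firm A can switch to Ultra (2 → 5). Not NE.
(Premium, Premium): Firm A can switch to High (-3 → 6). Not NE.
(Premium, Ultra): Firm A can switch to High (-8 → 2). Not NE.
(Ultra, Premium): Firm A can switch to High (-9 → 6). Not NE.
(Ultra, Ultra): Firm A gets 5, best alternative 2; Firm B gets -1, best alternative -8. No profitable deviation — NE.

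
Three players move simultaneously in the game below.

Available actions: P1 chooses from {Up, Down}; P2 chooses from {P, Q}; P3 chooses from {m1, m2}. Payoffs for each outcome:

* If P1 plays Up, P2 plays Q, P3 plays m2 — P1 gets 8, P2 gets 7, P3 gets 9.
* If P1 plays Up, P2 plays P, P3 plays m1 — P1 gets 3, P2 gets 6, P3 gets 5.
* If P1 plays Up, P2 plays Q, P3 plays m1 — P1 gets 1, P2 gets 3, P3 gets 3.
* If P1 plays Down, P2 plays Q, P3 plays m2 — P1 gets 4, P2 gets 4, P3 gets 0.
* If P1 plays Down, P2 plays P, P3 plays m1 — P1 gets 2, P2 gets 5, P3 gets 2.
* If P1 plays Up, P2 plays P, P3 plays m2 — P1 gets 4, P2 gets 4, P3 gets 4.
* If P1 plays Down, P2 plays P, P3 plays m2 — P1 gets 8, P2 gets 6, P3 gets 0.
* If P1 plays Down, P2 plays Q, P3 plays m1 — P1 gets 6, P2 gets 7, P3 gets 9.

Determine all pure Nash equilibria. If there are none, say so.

Check each profile: it is a Nash equilibrium iff no player can strictly gain by switching unilaterally.
(Up, P, m1): P1 gets 3, best alternative 2; P2 gets 6, best alternative 3; P3 gets 5, best alternative 4. No profitable deviation — NE.
(Up, P, m2): P1 can switch to Down (4 → 8). Not NE.
(Up, Q, m1): P1 can switch to Down (1 → 6). Not NE.
(Up, Q, m2): P1 gets 8, best alternative 4; P2 gets 7, best alternative 4; P3 gets 9, best alternative 3. No profitable deviation — NE.
(Down, P, m1): P1 can switch to Up (2 → 3). Not NE.
(Down, P, m2): P3 can switch to m1 (0 → 2). Not NE.
(Down, Q, m1): P1 gets 6, best alternative 1; P2 gets 7, best alternative 5; P3 gets 9, best alternative 0. No profitable deviation — NE.
(Down, Q, m2): P1 can switch to Up (4 → 8). Not NE.

(Up, P, m1) and (Up, Q, m2) and (Down, Q, m1)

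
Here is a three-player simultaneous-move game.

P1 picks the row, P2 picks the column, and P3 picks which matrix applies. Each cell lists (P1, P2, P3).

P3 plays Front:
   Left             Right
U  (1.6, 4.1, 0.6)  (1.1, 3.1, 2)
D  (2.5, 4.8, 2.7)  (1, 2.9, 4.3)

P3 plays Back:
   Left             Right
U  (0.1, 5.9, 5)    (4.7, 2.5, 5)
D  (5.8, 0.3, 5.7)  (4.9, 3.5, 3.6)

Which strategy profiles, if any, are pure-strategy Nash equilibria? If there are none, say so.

For each player, find the best response to each opponent profile; mutual best responses are the pure NE.
P1 against (Left, Front): payoffs 1.6, 2.5 → best response D.
P1 against (Left, Back): payoffs 0.1, 5.8 → best response D.
P1 against (Right, Front): payoffs 1.1, 1 → best response U.
P1 against (Right, Back): payoffs 4.7, 4.9 → best response D.
P2 against (U, Front): payoffs 4.1, 3.1 → best response Left.
P2 against (U, Back): payoffs 5.9, 2.5 → best response Left.
P2 against (D, Front): payoffs 4.8, 2.9 → best response Left.
P2 against (D, Back): payoffs 0.3, 3.5 → best response Right.
P3 against (U, Left): payoffs 0.6, 5 → best response Back.
P3 against (U, Right): payoffs 2, 5 → best response Back.
P3 against (D, Left): payoffs 2.7, 5.7 → best response Back.
P3 against (D, Right): payoffs 4.3, 3.6 → best response Front.
No profile is a mutual best response for all players.

There is no pure-strategy Nash equilibrium.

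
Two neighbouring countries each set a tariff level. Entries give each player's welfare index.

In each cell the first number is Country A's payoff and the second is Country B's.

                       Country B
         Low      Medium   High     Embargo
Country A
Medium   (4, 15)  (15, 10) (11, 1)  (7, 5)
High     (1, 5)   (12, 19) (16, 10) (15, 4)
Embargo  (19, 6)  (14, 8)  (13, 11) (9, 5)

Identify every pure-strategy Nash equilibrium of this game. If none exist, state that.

(Medium, Low): Country A can switch to Embargo (4 → 19). Not NE.
(Medium, Medium): Country B can switch to Low (10 → 15). Not NE.
(Medium, High): Country A can switch to High (11 → 16). Not NE.
(Medium, Embargo): Country A can switch to High (7 → 15). Not NE.
(High, Low): Country A can switch to Medium (1 → 4). Not NE.
(High, Medium): Country A can switch to Medium (12 → 15). Not NE.
(High, High): Country B can switch to Medium (10 → 19). Not NE.
(High, Embargo): Country B can switch to Low (4 → 5). Not NE.
(Embargo, Low): Country B can switch to Medium (6 → 8). Not NE.
(Embargo, Medium): Country A can switch to Medium (14 → 15). Not NE.
(The remaining 2 profiles each have a profitable deviation by the same check.)

none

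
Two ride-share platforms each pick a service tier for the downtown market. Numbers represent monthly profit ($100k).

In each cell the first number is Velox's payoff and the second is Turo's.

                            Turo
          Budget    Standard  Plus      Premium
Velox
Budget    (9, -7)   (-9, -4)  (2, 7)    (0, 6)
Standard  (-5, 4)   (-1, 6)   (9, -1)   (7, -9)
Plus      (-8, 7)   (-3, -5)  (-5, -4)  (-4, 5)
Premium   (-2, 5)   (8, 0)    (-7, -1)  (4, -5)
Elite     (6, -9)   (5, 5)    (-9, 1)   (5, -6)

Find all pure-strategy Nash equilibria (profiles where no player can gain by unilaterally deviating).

(Budget, Budget): Turo can switch to Standard (-7 → -4). Not NE.
(Budget, Standard): Velox can switch to Standard (-9 → -1). Not NE.
(Budget, Plus): Velox can switch to Standard (2 → 9). Not NE.
(Budget, Premium): Velox can switch to Standard (0 → 7). Not NE.
(Standard, Budget): Velox can switch to Budget (-5 → 9). Not NE.
(Standard, Standard): Velox can switch to Premium (-1 → 8). Not NE.
(Standard, Plus): Turo can switch to Budget (-1 → 4). Not NE.
(Standard, Premium): Turo can switch to Budget (-9 → 4). Not NE.
(Plus, Budget): Velox can switch to Budget (-8 → 9). Not NE.
(Plus, Standard): Velox can switch to Standard (-3 → -1). Not NE.
(Plus, Plus): Velox can switch to Budget (-5 → 2). Not NE.
(Plus, Premium): Velox can switch to Budget (-4 → 0). Not NE.
(The remaining 8 profiles each have a profitable deviation by the same check.)

There is no pure-strategy Nash equilibrium.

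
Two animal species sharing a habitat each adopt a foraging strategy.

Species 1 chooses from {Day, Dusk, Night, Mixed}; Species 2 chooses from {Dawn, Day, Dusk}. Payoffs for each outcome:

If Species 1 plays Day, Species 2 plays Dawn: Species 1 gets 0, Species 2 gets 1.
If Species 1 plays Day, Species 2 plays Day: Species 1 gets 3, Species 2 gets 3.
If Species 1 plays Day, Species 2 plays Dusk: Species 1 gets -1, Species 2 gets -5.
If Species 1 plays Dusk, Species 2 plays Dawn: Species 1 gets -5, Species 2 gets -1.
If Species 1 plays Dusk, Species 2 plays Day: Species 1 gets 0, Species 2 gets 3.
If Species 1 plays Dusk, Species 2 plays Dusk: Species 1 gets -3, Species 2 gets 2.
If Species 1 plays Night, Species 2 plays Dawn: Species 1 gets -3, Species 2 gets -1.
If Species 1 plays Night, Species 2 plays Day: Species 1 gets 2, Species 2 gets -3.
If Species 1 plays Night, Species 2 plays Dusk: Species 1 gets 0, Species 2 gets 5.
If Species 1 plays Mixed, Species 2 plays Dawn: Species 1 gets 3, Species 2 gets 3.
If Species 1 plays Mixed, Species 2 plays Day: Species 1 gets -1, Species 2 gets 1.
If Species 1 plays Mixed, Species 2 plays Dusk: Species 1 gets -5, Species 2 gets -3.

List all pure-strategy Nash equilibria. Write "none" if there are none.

(Day, Dawn): Species 1 can switch to Mixed (0 → 3). Not NE.
(Day, Day): Species 1 gets 3, best alternative 2; Species 2 gets 3, best alternative 1. No profitable deviation — NE.
(Day, Dusk): Species 1 can switch to Night (-1 → 0). Not NE.
(Dusk, Dawn): Species 1 can switch to Day (-5 → 0). Not NE.
(Dusk, Day): Species 1 can switch to Day (0 → 3). Not NE.
(Dusk, Dusk): Species 1 can switch to Day (-3 → -1). Not NE.
(Night, Dawn): Species 1 can switch to Day (-3 → 0). Not NE.
(Night, Day): Species 1 can switch to Day (2 → 3). Not NE.
(Night, Dusk): Species 1 gets 0, best alternative -1; Species 2 gets 5, best alternative -1. No profitable deviation — NE.
(Mixed, Dawn): Species 1 gets 3, best alternative 0; Species 2 gets 3, best alternative 1. No profitable deviation — NE.
(Mixed, Day): Species 1 can switch to Day (-1 → 3). Not NE.
(The remaining 1 profile has a profitable deviation by the same check.)

Pure-strategy Nash equilibria: (Day, Day); (Night, Dusk); (Mixed, Dawn)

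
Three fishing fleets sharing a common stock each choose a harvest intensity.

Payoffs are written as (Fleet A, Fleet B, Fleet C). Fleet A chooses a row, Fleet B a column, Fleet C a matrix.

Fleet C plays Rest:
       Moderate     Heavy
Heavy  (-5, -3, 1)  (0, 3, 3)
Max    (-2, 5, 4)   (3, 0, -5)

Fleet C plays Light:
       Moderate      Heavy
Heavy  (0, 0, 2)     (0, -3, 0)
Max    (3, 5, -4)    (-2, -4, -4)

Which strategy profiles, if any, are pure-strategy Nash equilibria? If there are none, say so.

Fleet A against (Moderate, Rest): payoffs -5, -2 → best response Max.
Fleet A against (Moderate, Light): payoffs 0, 3 → best response Max.
Fleet A against (Heavy, Rest): payoffs 0, 3 → best response Max.
Fleet A against (Heavy, Light): payoffs 0, -2 → best response Heavy.
Fleet B against (Heavy, Rest): payoffs -3, 3 → best response Heavy.
Fleet B against (Heavy, Light): payoffs 0, -3 → best response Moderate.
Fleet B against (Max, Rest): payoffs 5, 0 → best response Moderate.
Fleet B against (Max, Light): payoffs 5, -4 → best response Moderate.
Fleet C against (Heavy, Moderate): payoffs 1, 2 → best response Light.
Fleet C against (Heavy, Heavy): payoffs 3, 0 → best response Rest.
Fleet C against (Max, Moderate): payoffs 4, -4 → best response Rest.
Fleet C against (Max, Heavy): payoffs -5, -4 → best response Light.
Mutual best responses: (Max, Moderate, Rest).

Pure NE: (Max, Moderate, Rest)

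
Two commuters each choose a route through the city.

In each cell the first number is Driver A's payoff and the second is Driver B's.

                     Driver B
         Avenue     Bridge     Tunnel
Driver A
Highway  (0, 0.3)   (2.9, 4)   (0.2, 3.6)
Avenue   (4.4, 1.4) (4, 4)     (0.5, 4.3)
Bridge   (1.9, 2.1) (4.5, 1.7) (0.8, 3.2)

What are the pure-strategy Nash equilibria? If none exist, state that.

Pure NE: (Bridge, Tunnel)

Driver A against Avenue: payoffs 0, 4.4, 1.9 → best response Avenue.
Driver A against Bridge: payoffs 2.9, 4, 4.5 → best response Bridge.
Driver A against Tunnel: payoffs 0.2, 0.5, 0.8 → best response Bridge.
Driver B against Highway: payoffs 0.3, 4, 3.6 → best response Bridge.
Driver B against Avenue: payoffs 1.4, 4, 4.3 → best response Tunnel.
Driver B against Bridge: payoffs 2.1, 1.7, 3.2 → best response Tunnel.
Mutual best responses: (Bridge, Tunnel).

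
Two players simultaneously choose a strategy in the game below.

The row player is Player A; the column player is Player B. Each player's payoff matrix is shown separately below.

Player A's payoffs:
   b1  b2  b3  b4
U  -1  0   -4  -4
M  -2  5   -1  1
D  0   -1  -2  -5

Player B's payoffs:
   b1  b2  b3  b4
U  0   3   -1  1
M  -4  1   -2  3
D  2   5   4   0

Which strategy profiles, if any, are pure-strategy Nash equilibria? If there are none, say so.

The unique pure-strategy Nash equilibrium is (M, b4).

(U, b1): Player A can switch to D (-1 → 0). Not NE.
(U, b2): Player A can switch to M (0 → 5). Not NE.
(U, b3): Player A can switch to M (-4 → -1). Not NE.
(U, b4): Player A can switch to M (-4 → 1). Not NE.
(M, b1): Player A can switch to U (-2 → -1). Not NE.
(M, b2): Player B can switch to b4 (1 → 3). Not NE.
(M, b3): Player B can switch to b2 (-2 → 1). Not NE.
(M, b4): Player A gets 1, best alternative -4; Player B gets 3, best alternative 1. No profitable deviation — NE.
(D, b1): Player B can switch to b2 (2 → 5). Not NE.
(D, b2): Player A can switch to U (-1 → 0). Not NE.
(D, b3): Player A can switch to M (-2 → -1). Not NE.
(D, b4): Player A can switch to U (-5 → -4). Not NE.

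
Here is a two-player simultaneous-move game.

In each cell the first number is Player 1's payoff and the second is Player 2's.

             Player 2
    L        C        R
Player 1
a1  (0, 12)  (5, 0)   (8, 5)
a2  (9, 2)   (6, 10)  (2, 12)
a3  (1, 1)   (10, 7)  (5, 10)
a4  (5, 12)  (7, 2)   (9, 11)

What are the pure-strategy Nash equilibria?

(a1, L): Player 1 can switch to a2 (0 → 9). Not NE.
(a1, C): Player 1 can switch to a2 (5 → 6). Not NE.
(a1, R): Player 1 can switch to a4 (8 → 9). Not NE.
(a2, L): Player 2 can switch to C (2 → 10). Not NE.
(a2, C): Player 1 can switch to a3 (6 → 10). Not NE.
(a2, R): Player 1 can switch to a1 (2 → 8). Not NE.
(a3, L): Player 1 can switch to a2 (1 → 9). Not NE.
(a3, C): Player 2 can switch to R (7 → 10). Not NE.
(a3, R): Player 1 can switch to a1 (5 → 8). Not NE.
(a4, L): Player 1 can switch to a2 (5 → 9). Not NE.
(The remaining 2 profiles each have a profitable deviation by the same check.)

none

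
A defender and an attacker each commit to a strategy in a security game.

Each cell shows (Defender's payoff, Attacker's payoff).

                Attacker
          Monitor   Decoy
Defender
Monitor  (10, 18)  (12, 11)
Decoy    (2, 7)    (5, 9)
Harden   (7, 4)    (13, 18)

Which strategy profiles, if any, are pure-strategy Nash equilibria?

Pure-strategy Nash equilibria: (Monitor, Monitor), (Harden, Decoy)

Defender against Monitor: payoffs 10, 2, 7 → best response Monitor.
Defender against Decoy: payoffs 12, 5, 13 → best response Harden.
Attacker against Monitor: payoffs 18, 11 → best response Monitor.
Attacker against Decoy: payoffs 7, 9 → best response Decoy.
Attacker against Harden: payoffs 4, 18 → best response Decoy.
Mutual best responses: (Monitor, Monitor); (Harden, Decoy).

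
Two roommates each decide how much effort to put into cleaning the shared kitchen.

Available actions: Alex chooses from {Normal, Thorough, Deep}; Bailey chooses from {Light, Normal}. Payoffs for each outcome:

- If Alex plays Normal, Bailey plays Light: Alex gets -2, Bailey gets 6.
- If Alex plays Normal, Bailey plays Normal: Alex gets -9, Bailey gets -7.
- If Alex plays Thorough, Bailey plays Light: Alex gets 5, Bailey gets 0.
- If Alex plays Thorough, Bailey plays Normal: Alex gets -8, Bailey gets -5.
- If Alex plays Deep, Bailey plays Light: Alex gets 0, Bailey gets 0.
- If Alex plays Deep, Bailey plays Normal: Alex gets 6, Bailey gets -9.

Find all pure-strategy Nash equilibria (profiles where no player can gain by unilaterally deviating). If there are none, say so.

Pure NE: (Thorough, Light)

(Normal, Light): Alex can switch to Thorough (-2 → 5). Not NE.
(Normal, Normal): Alex can switch to Thorough (-9 → -8). Not NE.
(Thorough, Light): Alex gets 5, best alternative 0; Bailey gets 0, best alternative -5. No profitable deviation — NE.
(Thorough, Normal): Alex can switch to Deep (-8 → 6). Not NE.
(Deep, Light): Alex can switch to Thorough (0 → 5). Not NE.
(Deep, Normal): Bailey can switch to Light (-9 → 0). Not NE.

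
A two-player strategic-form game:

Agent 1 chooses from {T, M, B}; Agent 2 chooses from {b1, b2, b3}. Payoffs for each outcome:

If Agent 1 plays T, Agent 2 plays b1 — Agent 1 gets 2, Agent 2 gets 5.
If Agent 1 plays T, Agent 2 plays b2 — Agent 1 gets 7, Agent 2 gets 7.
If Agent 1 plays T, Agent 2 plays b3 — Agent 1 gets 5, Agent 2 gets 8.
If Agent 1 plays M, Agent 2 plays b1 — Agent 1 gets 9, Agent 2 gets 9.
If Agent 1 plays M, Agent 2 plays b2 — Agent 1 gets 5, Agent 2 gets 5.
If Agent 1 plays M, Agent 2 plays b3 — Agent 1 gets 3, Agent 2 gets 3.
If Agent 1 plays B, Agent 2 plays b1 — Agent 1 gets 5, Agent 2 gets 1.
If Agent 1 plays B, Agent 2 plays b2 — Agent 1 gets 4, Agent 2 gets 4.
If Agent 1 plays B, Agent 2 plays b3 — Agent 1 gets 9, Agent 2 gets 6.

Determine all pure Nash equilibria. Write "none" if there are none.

The pure Nash equilibria are (M, b1), (B, b3).

Mark each player's best response to every combination of opponents' strategies; a profile where every player is best-responding is a pure Nash equilibrium.
Agent 1 against b1: payoffs 2, 9, 5 → best response M.
Agent 1 against b2: payoffs 7, 5, 4 → best response T.
Agent 1 against b3: payoffs 5, 3, 9 → best response B.
Agent 2 against T: payoffs 5, 7, 8 → best response b3.
Agent 2 against M: payoffs 9, 5, 3 → best response b1.
Agent 2 against B: payoffs 1, 4, 6 → best response b3.
Mutual best responses: (M, b1); (B, b3).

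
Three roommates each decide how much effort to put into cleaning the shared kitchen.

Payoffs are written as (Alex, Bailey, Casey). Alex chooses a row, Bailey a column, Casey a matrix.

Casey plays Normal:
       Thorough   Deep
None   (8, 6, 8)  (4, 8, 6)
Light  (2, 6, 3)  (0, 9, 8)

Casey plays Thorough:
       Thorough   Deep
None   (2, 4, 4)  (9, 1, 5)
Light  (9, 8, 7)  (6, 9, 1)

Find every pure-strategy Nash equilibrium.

(None, Thorough, Normal): Bailey can switch to Deep (6 → 8). Not NE.
(None, Thorough, Thorough): Alex can switch to Light (2 → 9). Not NE.
(None, Deep, Normal): Alex gets 4, best alternative 0; Bailey gets 8, best alternative 6; Casey gets 6, best alternative 5. No profitable deviation — NE.
(None, Deep, Thorough): Bailey can switch to Thorough (1 → 4). Not NE.
(Light, Thorough, Normal): Alex can switch to None (2 → 8). Not NE.
(Light, Thorough, Thorough): Bailey can switch to Deep (8 → 9). Not NE.
(Light, Deep, Normal): Alex can switch to None (0 → 4). Not NE.
(Light, Deep, Thorough): Alex can switch to None (6 → 9). Not NE.

The unique pure-strategy Nash equilibrium is (None, Deep, Normal).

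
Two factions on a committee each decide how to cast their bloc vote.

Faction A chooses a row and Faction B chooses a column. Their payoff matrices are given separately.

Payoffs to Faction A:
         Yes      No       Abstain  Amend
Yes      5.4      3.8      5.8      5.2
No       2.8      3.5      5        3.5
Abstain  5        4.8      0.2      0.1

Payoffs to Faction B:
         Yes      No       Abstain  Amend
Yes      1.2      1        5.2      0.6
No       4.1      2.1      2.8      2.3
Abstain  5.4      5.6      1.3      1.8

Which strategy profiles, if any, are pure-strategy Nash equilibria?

(Yes, Abstain) and (Abstain, No)

(Yes, Yes): Faction B can switch to Abstain (1.2 → 5.2). Not NE.
(Yes, No): Faction A can switch to Abstain (3.8 → 4.8). Not NE.
(Yes, Abstain): Faction A gets 5.8, best alternative 5; Faction B gets 5.2, best alternative 1.2. No profitable deviation — NE.
(Yes, Amend): Faction B can switch to Yes (0.6 → 1.2). Not NE.
(No, Yes): Faction A can switch to Yes (2.8 → 5.4). Not NE.
(No, No): Faction A can switch to Yes (3.5 → 3.8). Not NE.
(No, Abstain): Faction A can switch to Yes (5 → 5.8). Not NE.
(Abstain, No): Faction A gets 4.8, best alternative 3.8; Faction B gets 5.6, best alternative 5.4. No profitable deviation — NE.
(The remaining 4 profiles each have a profitable deviation by the same check.)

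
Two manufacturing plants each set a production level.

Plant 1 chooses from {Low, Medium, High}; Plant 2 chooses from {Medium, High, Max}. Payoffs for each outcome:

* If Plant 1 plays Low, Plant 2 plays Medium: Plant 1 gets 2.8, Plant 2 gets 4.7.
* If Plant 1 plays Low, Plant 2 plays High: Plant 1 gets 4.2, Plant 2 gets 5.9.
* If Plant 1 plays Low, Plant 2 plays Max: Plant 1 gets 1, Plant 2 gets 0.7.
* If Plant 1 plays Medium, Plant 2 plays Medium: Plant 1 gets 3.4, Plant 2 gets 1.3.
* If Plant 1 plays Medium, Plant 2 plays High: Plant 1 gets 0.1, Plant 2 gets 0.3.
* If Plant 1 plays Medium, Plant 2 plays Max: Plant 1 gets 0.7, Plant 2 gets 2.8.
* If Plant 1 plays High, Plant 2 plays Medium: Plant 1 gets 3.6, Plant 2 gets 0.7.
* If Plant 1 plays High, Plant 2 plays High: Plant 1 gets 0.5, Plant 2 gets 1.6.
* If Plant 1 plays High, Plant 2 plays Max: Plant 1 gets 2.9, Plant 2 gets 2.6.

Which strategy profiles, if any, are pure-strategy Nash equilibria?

The pure Nash equilibria are (Low, High); (High, Max).

(Low, Medium): Plant 1 can switch to Medium (2.8 → 3.4). Not NE.
(Low, High): Plant 1 gets 4.2, best alternative 0.5; Plant 2 gets 5.9, best alternative 4.7. No profitable deviation — NE.
(Low, Max): Plant 1 can switch to High (1 → 2.9). Not NE.
(Medium, Medium): Plant 1 can switch to High (3.4 → 3.6). Not NE.
(Medium, High): Plant 1 can switch to Low (0.1 → 4.2). Not NE.
(Medium, Max): Plant 1 can switch to Low (0.7 → 1). Not NE.
(High, Medium): Plant 2 can switch to High (0.7 → 1.6). Not NE.
(High, High): Plant 1 can switch to Low (0.5 → 4.2). Not NE.
(High, Max): Plant 1 gets 2.9, best alternative 1; Plant 2 gets 2.6, best alternative 1.6. No profitable deviation — NE.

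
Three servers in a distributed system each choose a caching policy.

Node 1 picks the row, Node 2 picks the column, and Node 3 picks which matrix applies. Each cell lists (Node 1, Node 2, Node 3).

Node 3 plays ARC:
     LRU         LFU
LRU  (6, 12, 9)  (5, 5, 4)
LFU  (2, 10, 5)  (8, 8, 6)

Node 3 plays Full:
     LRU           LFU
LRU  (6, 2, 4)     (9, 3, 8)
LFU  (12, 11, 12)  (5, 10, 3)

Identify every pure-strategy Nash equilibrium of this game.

Node 1 against (LRU, ARC): payoffs 6, 2 → best response LRU.
Node 1 against (LRU, Full): payoffs 6, 12 → best response LFU.
Node 1 against (LFU, ARC): payoffs 5, 8 → best response LFU.
Node 1 against (LFU, Full): payoffs 9, 5 → best response LRU.
Node 2 against (LRU, ARC): payoffs 12, 5 → best response LRU.
Node 2 against (LRU, Full): payoffs 2, 3 → best response LFU.
Node 2 against (LFU, ARC): payoffs 10, 8 → best response LRU.
Node 2 against (LFU, Full): payoffs 11, 10 → best response LRU.
Node 3 against (LRU, LRU): payoffs 9, 4 → best response ARC.
Node 3 against (LRU, LFU): payoffs 4, 8 → best response Full.
Node 3 against (LFU, LRU): payoffs 5, 12 → best response Full.
Node 3 against (LFU, LFU): payoffs 6, 3 → best response ARC.
Mutual best responses: (LRU, LRU, ARC); (LRU, LFU, Full); (LFU, LRU, Full).

(LRU, LRU, ARC); (LRU, LFU, Full); (LFU, LRU, Full)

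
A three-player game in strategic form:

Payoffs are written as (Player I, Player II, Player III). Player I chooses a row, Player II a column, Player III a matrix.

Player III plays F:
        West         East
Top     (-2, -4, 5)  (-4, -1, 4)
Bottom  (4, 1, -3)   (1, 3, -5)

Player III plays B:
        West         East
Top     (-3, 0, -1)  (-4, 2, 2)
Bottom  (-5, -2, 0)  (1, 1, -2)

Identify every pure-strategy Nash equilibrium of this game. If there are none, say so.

The unique pure-strategy Nash equilibrium is (Bottom, East, B).

Check each profile: it is a Nash equilibrium iff no player can strictly gain by switching unilaterally.
(Top, West, F): Player I can switch to Bottom (-2 → 4). Not NE.
(Top, West, B): Player II can switch to East (0 → 2). Not NE.
(Top, East, F): Player I can switch to Bottom (-4 → 1). Not NE.
(Top, East, B): Player I can switch to Bottom (-4 → 1). Not NE.
(Bottom, West, F): Player II can switch to East (1 → 3). Not NE.
(Bottom, West, B): Player I can switch to Top (-5 → -3). Not NE.
(Bottom, East, F): Player III can switch to B (-5 → -2). Not NE.
(Bottom, East, B): Player I gets 1, best alternative -4; Player II gets 1, best alternative -2; Player III gets -2, best alternative -5. No profitable deviation — NE.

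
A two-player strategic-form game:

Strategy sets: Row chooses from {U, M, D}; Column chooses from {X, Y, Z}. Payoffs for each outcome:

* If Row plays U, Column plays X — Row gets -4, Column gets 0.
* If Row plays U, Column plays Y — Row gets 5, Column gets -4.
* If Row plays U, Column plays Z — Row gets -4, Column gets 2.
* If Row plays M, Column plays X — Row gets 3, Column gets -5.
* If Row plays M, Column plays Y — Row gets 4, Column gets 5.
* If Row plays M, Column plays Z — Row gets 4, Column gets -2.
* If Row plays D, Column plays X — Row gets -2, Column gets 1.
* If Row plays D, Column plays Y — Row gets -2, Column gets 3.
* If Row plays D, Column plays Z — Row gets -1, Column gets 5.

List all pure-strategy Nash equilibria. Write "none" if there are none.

This game has no pure Nash equilibrium.

Row against X: payoffs -4, 3, -2 → best response M.
Row against Y: payoffs 5, 4, -2 → best response U.
Row against Z: payoffs -4, 4, -1 → best response M.
Column against U: payoffs 0, -4, 2 → best response Z.
Column against M: payoffs -5, 5, -2 → best response Y.
Column against D: payoffs 1, 3, 5 → best response Z.
No profile is a mutual best response for all players.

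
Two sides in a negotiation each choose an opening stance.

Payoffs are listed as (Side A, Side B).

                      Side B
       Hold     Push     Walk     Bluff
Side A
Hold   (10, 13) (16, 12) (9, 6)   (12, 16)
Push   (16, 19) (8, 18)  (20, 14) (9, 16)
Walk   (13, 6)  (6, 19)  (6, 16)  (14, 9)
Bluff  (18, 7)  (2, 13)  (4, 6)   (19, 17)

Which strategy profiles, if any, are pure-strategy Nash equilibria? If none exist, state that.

Pure NE: (Bluff, Bluff)

Mark each player's best response to every combination of opponents' strategies; a profile where every player is best-responding is a pure Nash equilibrium.
Side A against Hold: payoffs 10, 16, 13, 18 → best response Bluff.
Side A against Push: payoffs 16, 8, 6, 2 → best response Hold.
Side A against Walk: payoffs 9, 20, 6, 4 → best response Push.
Side A against Bluff: payoffs 12, 9, 14, 19 → best response Bluff.
Side B against Hold: payoffs 13, 12, 6, 16 → best response Bluff.
Side B against Push: payoffs 19, 18, 14, 16 → best response Hold.
Side B against Walk: payoffs 6, 19, 16, 9 → best response Push.
Side B against Bluff: payoffs 7, 13, 6, 17 → best response Bluff.
Mutual best responses: (Bluff, Bluff).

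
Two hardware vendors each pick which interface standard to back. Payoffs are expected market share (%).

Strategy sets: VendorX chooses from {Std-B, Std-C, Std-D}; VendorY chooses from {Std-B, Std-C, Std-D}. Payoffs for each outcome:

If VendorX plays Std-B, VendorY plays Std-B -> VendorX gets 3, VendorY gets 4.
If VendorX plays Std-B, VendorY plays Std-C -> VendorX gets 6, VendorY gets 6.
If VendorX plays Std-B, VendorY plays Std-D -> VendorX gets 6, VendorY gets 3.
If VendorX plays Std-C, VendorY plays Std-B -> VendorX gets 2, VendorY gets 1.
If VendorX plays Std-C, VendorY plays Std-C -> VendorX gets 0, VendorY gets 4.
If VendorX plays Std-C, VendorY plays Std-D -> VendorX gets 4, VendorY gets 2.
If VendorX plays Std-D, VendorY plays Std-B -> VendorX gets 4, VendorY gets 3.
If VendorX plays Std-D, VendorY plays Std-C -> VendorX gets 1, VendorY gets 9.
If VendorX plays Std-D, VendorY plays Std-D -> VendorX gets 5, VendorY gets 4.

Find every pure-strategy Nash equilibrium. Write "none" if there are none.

(Std-B, Std-C)

VendorX against Std-B: payoffs 3, 2, 4 → best response Std-D.
VendorX against Std-C: payoffs 6, 0, 1 → best response Std-B.
VendorX against Std-D: payoffs 6, 4, 5 → best response Std-B.
VendorY against Std-B: payoffs 4, 6, 3 → best response Std-C.
VendorY against Std-C: payoffs 1, 4, 2 → best response Std-C.
VendorY against Std-D: payoffs 3, 9, 4 → best response Std-C.
Mutual best responses: (Std-B, Std-C).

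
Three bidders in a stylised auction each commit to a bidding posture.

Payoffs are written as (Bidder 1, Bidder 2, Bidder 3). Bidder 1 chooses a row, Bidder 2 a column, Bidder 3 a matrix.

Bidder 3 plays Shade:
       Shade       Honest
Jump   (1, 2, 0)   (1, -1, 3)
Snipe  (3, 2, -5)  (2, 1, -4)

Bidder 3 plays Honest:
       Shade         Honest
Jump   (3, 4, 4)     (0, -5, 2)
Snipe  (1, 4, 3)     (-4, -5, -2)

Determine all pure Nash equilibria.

Bidder 1 against (Shade, Shade): payoffs 1, 3 → best response Snipe.
Bidder 1 against (Shade, Honest): payoffs 3, 1 → best response Jump.
Bidder 1 against (Honest, Shade): payoffs 1, 2 → best response Snipe.
Bidder 1 against (Honest, Honest): payoffs 0, -4 → best response Jump.
Bidder 2 against (Jump, Shade): payoffs 2, -1 → best response Shade.
Bidder 2 against (Jump, Honest): payoffs 4, -5 → best response Shade.
Bidder 2 against (Snipe, Shade): payoffs 2, 1 → best response Shade.
Bidder 2 against (Snipe, Honest): payoffs 4, -5 → best response Shade.
Bidder 3 against (Jump, Shade): payoffs 0, 4 → best response Honest.
Bidder 3 against (Jump, Honest): payoffs 3, 2 → best response Shade.
Bidder 3 against (Snipe, Shade): payoffs -5, 3 → best response Honest.
Bidder 3 against (Snipe, Honest): payoffs -4, -2 → best response Honest.
Mutual best responses: (Jump, Shade, Honest).

Pure NE: (Jump, Shade, Honest)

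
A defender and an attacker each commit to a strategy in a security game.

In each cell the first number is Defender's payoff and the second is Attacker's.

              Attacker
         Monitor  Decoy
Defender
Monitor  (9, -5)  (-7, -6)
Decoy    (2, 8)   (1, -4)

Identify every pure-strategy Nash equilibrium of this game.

(Monitor, Monitor)

Defender against Monitor: payoffs 9, 2 → best response Monitor.
Defender against Decoy: payoffs -7, 1 → best response Decoy.
Attacker against Monitor: payoffs -5, -6 → best response Monitor.
Attacker against Decoy: payoffs 8, -4 → best response Monitor.
Mutual best responses: (Monitor, Monitor).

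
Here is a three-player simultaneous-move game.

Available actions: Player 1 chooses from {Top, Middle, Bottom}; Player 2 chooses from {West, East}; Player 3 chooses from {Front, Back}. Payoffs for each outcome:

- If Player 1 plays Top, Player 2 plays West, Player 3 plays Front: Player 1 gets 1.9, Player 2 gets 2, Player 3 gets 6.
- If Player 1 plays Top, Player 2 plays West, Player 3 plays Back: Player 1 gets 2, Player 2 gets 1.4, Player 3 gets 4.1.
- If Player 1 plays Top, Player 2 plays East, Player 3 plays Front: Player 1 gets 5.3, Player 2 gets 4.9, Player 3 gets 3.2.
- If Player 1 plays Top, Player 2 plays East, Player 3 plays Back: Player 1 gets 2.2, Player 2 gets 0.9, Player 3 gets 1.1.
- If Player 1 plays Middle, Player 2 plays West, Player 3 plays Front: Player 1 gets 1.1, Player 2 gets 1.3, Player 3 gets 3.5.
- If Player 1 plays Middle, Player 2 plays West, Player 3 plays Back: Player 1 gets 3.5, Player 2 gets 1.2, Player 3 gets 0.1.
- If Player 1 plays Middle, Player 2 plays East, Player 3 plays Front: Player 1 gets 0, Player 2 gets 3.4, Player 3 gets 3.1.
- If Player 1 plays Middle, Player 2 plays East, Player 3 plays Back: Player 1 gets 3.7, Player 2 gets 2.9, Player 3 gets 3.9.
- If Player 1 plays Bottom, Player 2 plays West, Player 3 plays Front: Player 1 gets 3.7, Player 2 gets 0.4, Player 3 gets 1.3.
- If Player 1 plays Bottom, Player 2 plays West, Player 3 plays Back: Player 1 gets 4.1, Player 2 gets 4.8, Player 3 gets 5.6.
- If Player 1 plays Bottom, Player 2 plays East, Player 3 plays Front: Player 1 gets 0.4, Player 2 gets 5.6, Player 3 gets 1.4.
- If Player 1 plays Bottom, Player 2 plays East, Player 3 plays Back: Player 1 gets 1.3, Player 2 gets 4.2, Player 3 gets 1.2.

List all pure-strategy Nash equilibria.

Player 1 against (West, Front): payoffs 1.9, 1.1, 3.7 → best response Bottom.
Player 1 against (West, Back): payoffs 2, 3.5, 4.1 → best response Bottom.
Player 1 against (East, Front): payoffs 5.3, 0, 0.4 → best response Top.
Player 1 against (East, Back): payoffs 2.2, 3.7, 1.3 → best response Middle.
Player 2 against (Top, Front): payoffs 2, 4.9 → best response East.
Player 2 against (Top, Back): payoffs 1.4, 0.9 → best response West.
Player 2 against (Middle, Front): payoffs 1.3, 3.4 → best response East.
Player 2 against (Middle, Back): payoffs 1.2, 2.9 → best response East.
Player 2 against (Bottom, Front): payoffs 0.4, 5.6 → best response East.
Player 2 against (Bottom, Back): payoffs 4.8, 4.2 → best response West.
Player 3 against (Top, West): payoffs 6, 4.1 → best response Front.
Player 3 against (Top, East): payoffs 3.2, 1.1 → best response Front.
Player 3 against (Middle, West): payoffs 3.5, 0.1 → best response Front.
Player 3 against (Middle, East): payoffs 3.1, 3.9 → best response Back.
Player 3 against (Bottom, West): payoffs 1.3, 5.6 → best response Back.
Player 3 against (Bottom, East): payoffs 1.4, 1.2 → best response Front.
Mutual best responses: (Top, East, Front); (Middle, East, Back); (Bottom, West, Back).

(Top, East, Front), (Middle, East, Back), (Bottom, West, Back)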